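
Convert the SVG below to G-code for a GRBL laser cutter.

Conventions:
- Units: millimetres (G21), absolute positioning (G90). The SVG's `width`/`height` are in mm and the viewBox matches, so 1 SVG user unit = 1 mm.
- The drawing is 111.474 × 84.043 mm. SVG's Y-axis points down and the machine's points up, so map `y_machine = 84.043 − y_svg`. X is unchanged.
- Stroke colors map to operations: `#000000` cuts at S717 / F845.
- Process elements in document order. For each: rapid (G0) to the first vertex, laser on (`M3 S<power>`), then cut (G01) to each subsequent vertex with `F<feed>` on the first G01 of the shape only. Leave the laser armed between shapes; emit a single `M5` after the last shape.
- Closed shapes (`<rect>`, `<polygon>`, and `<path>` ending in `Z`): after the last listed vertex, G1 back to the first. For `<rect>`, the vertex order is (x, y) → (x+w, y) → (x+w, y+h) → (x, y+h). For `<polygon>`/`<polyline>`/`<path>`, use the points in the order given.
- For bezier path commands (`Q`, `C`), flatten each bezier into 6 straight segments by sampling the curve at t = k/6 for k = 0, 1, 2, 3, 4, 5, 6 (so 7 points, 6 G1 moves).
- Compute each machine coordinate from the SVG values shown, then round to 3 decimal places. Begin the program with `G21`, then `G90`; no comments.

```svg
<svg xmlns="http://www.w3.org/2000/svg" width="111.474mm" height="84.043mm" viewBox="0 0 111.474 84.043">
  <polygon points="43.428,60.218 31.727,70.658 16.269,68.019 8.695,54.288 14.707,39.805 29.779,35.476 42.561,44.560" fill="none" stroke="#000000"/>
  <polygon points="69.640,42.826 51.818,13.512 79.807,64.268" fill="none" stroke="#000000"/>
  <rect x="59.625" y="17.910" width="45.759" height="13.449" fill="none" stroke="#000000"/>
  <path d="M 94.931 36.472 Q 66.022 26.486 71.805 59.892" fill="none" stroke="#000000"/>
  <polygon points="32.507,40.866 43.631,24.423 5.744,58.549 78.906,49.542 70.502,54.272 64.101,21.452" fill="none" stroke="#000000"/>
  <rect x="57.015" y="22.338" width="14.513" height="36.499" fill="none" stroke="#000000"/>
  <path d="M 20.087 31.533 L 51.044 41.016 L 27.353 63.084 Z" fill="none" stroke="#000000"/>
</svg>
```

G21
G90
G0 X43.428 Y23.825
M3 S717
G01 X31.727 Y13.385 F845
G01 X16.269 Y16.024
G01 X8.695 Y29.755
G01 X14.707 Y44.238
G01 X29.779 Y48.567
G01 X42.561 Y39.483
G01 X43.428 Y23.825
G0 X69.640 Y41.217
M3 S717
G01 X51.818 Y70.531 F845
G01 X79.807 Y19.775
G01 X69.640 Y41.217
G0 X59.625 Y66.133
M3 S717
G01 X105.384 Y66.133 F845
G01 X105.384 Y52.684
G01 X59.625 Y52.684
G01 X59.625 Y66.133
G0 X94.931 Y47.571
M3 S717
G01 X86.258 Y49.694 F845
G01 X79.513 Y49.407
G01 X74.695 Y46.709
G01 X71.804 Y41.600
G01 X70.841 Y34.081
G01 X71.805 Y24.151
G0 X32.507 Y43.177
M3 S717
G01 X43.631 Y59.620 F845
G01 X5.744 Y25.494
G01 X78.906 Y34.501
G01 X70.502 Y29.771
G01 X64.101 Y62.591
G01 X32.507 Y43.177
G0 X57.015 Y61.705
M3 S717
G01 X71.528 Y61.705 F845
G01 X71.528 Y25.206
G01 X57.015 Y25.206
G01 X57.015 Y61.705
G0 X20.087 Y52.510
M3 S717
G01 X51.044 Y43.027 F845
G01 X27.353 Y20.959
G01 X20.087 Y52.510
M5

1 u = 1 mm; y_m = 84.043 − y.

[1] `<polygon>` regular polygon, #000000→cut S717 F845: (43.428,23.825) → (31.727,13.385) → (16.269,16.024) → (8.695,29.755) → (14.707,44.238) → (29.779,48.567) → (42.561,39.483) → (43.428,23.825) (closed)

[2] `<polygon>` closed polygon, #000000→cut S717 F845: (69.640,41.217) → (51.818,70.531) → (79.807,19.775) → (69.640,41.217) (closed)

[3] `<rect>` rectangle, #000000→cut S717 F845: (59.625,66.133) → (105.384,66.133) → (105.384,52.684) → (59.625,52.684) → (59.625,66.133) (closed)

[4] `<path>` quadratic bezier, #000000→cut S717 F845: (94.931,47.571) → (86.258,49.694) → (79.513,49.407) → (74.695,46.709) → (71.804,41.600) → (70.841,34.081) → (71.805,24.151)

[5] `<polygon>` closed polygon, #000000→cut S717 F845: (32.507,43.177) → (43.631,59.620) → (5.744,25.494) → (78.906,34.501) → (70.502,29.771) → (64.101,62.591) → (32.507,43.177) (closed)

[6] `<rect>` rectangle, #000000→cut S717 F845: (57.015,61.705) → (71.528,61.705) → (71.528,25.206) → (57.015,25.206) → (57.015,61.705) (closed)

[7] `<path>` regular polygon, #000000→cut S717 F845: (20.087,52.510) → (51.044,43.027) → (27.353,20.959) → (20.087,52.510) (closed)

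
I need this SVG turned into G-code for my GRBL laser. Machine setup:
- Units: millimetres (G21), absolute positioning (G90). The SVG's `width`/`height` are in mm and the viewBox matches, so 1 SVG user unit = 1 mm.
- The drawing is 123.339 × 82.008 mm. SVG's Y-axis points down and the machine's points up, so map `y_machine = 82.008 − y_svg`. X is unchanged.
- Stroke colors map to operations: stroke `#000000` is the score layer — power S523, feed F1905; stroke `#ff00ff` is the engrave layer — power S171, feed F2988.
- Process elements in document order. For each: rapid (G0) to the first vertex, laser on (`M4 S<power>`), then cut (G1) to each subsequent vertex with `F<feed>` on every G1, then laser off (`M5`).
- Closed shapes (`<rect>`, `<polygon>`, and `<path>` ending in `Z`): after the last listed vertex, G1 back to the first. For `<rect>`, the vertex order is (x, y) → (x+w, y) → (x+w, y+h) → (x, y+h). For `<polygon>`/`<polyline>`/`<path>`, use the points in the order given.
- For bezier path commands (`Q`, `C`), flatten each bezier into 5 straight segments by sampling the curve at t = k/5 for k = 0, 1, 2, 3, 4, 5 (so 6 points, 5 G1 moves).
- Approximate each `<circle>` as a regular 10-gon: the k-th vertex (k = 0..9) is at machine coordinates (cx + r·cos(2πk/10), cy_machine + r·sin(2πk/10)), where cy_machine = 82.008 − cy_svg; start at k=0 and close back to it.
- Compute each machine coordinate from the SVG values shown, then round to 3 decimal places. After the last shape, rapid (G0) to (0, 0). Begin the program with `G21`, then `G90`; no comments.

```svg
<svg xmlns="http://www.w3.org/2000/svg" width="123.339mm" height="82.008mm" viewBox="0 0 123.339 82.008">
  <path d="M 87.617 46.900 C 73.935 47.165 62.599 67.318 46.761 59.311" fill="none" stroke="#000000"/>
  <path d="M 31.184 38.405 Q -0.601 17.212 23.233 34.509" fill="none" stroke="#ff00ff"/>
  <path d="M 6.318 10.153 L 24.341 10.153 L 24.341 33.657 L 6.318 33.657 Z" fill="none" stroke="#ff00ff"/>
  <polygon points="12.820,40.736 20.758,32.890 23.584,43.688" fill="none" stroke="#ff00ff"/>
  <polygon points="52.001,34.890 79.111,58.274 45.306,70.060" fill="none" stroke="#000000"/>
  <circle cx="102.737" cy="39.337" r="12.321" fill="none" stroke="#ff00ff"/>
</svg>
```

G21
G90
G0 X87.617 Y35.108
M4 S523
G1 X79.635 Y32.947 F1905
G1 X71.886 Y28.319 F1905
G1 X64.044 Y23.530 F1905
G1 X55.778 Y20.888 F1905
G1 X46.761 Y22.697 F1905
M5
G0 X31.184 Y43.603
M4 S171
G1 X20.695 Y50.541 F2988
G1 X14.655 Y54.399 F2988
G1 X13.065 Y55.178 F2988
G1 X15.924 Y52.878 F2988
G1 X23.233 Y47.499 F2988
M5
G0 X6.318 Y71.855
M4 S171
G1 X24.341 Y71.855 F2988
G1 X24.341 Y48.351 F2988
G1 X6.318 Y48.351 F2988
G1 X6.318 Y71.855 F2988
M5
G0 X12.820 Y41.272
M4 S171
G1 X20.758 Y49.118 F2988
G1 X23.584 Y38.320 F2988
G1 X12.820 Y41.272 F2988
M5
G0 X52.001 Y47.118
M4 S523
G1 X79.111 Y23.734 F1905
G1 X45.306 Y11.948 F1905
G1 X52.001 Y47.118 F1905
M5
G0 X115.058 Y42.671
M4 S171
G1 X112.705 Y49.913 F2988
G1 X106.544 Y54.389 F2988
G1 X98.930 Y54.389 F2988
G1 X92.769 Y49.913 F2988
G1 X90.416 Y42.671 F2988
G1 X92.769 Y35.429 F2988
G1 X98.930 Y30.953 F2988
G1 X106.544 Y30.953 F2988
G1 X112.705 Y35.429 F2988
G1 X115.058 Y42.671 F2988
M5
G0 X0.000 Y0.000

1 u = 1 mm; y_m = 82.008 − y.

[1] `<path>` cubic bezier, #000000→score S523 F1905: (87.617,35.108) → (79.635,32.947) → (71.886,28.319) → (64.044,23.530) → (55.778,20.888) → (46.761,22.697)

[2] `<path>` quadratic bezier, #ff00ff→engrave S171 F2988: (31.184,43.603) → (20.695,50.541) → (14.655,54.399) → (13.065,55.178) → (15.924,52.878) → (23.233,47.499)

[3] `<path>` rectangle, #ff00ff→engrave S171 F2988: (6.318,71.855) → (24.341,71.855) → (24.341,48.351) → (6.318,48.351) → (6.318,71.855) (closed)

[4] `<polygon>` regular polygon, #ff00ff→engrave S171 F2988: (12.820,41.272) → (20.758,49.118) → (23.584,38.320) → (12.820,41.272) (closed)

[5] `<polygon>` regular polygon, #000000→score S523 F1905: (52.001,47.118) → (79.111,23.734) → (45.306,11.948) → (52.001,47.118) (closed)

[6] `<circle>` circle, #ff00ff→engrave S171 F2988: (115.058,42.671) → (112.705,49.913) → (106.544,54.389) → (98.930,54.389) → (92.769,49.913) → (90.416,42.671) → (92.769,35.429) → (98.930,30.953) → (106.544,30.953) → (112.705,35.429) → (115.058,42.671) (closed)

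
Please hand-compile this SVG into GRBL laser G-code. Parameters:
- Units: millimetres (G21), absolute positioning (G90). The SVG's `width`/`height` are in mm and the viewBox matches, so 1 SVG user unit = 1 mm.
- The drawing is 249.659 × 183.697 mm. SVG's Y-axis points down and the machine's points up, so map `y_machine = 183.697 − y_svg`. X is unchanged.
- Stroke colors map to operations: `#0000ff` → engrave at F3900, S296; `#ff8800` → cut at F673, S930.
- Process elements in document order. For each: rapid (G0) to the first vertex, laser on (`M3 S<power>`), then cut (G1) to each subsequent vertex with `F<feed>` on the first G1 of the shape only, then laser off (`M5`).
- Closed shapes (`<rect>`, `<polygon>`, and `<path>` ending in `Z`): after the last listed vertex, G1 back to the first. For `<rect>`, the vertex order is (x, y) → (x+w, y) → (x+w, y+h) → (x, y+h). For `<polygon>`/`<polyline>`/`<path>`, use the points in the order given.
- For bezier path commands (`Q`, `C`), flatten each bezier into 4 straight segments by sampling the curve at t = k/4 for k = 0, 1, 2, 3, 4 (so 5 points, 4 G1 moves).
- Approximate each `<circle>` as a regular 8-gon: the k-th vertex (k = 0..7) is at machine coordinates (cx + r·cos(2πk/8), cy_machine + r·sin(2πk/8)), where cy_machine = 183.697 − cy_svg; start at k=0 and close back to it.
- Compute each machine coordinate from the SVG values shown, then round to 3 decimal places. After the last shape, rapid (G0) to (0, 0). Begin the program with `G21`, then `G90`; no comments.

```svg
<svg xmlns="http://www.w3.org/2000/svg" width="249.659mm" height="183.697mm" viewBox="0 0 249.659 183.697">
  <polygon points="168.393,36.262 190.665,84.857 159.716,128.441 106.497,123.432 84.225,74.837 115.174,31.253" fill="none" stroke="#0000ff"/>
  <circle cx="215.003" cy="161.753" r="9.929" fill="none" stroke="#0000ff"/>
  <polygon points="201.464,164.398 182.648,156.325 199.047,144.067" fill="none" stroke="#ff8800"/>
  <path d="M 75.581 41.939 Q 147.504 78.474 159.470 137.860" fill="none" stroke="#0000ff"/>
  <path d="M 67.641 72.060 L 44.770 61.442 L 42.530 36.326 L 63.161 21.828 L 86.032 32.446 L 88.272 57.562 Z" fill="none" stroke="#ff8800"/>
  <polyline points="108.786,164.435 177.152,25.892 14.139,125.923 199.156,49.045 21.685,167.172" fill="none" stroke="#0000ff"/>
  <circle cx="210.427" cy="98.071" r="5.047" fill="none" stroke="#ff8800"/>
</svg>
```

1 u = 1 mm; y_m = 183.697 − y.

[1] `<polygon>` regular polygon, #0000ff→engrave S296 F3900: (168.393,147.435) → (190.665,98.840) → (159.716,55.256) → (106.497,60.265) → (84.225,108.860) → (115.174,152.444) → (168.393,147.435) (closed)

[2] `<circle>` circle, #0000ff→engrave S296 F3900: (224.932,21.944) → (222.024,28.965) → (215.003,31.873) → (207.982,28.965) → (205.074,21.944) → (207.982,14.923) → (215.003,12.015) → (222.024,14.923) → (224.932,21.944) (closed)

[3] `<polygon>` regular polygon, #ff8800→cut S930 F673: (201.464,19.299) → (182.648,27.372) → (199.047,39.630) → (201.464,19.299) (closed)

[4] `<path>` quadratic bezier, #0000ff→engrave S296 F3900: (75.581,141.758) → (107.795,122.062) → (132.515,99.510) → (149.740,74.102) → (159.470,45.837)

[5] `<path>` regular polygon, #ff8800→cut S930 F673: (67.641,111.637) → (44.770,122.255) → (42.530,147.371) → (63.161,161.869) → (86.032,151.251) → (88.272,126.135) → (67.641,111.637) (closed)

[6] `<polyline>` open polyline, #0000ff→engrave S296 F3900: (108.786,19.262) → (177.152,157.805) → (14.139,57.774) → (199.156,134.652) → (21.685,16.525)

[7] `<circle>` circle, #ff8800→cut S930 F673: (215.474,85.626) → (213.996,89.195) → (210.427,90.673) → (206.858,89.195) → (205.380,85.626) → (206.858,82.057) → (210.427,80.579) → (213.996,82.057) → (215.474,85.626) (closed)

G21
G90
G0 X168.393 Y147.435
M3 S296
G1 X190.665 Y98.840 F3900
G1 X159.716 Y55.256
G1 X106.497 Y60.265
G1 X84.225 Y108.860
G1 X115.174 Y152.444
G1 X168.393 Y147.435
M5
G0 X224.932 Y21.944
M3 S296
G1 X222.024 Y28.965 F3900
G1 X215.003 Y31.873
G1 X207.982 Y28.965
G1 X205.074 Y21.944
G1 X207.982 Y14.923
G1 X215.003 Y12.015
G1 X222.024 Y14.923
G1 X224.932 Y21.944
M5
G0 X201.464 Y19.299
M3 S930
G1 X182.648 Y27.372 F673
G1 X199.047 Y39.630
G1 X201.464 Y19.299
M5
G0 X75.581 Y141.758
M3 S296
G1 X107.795 Y122.062 F3900
G1 X132.515 Y99.510
G1 X149.740 Y74.102
G1 X159.470 Y45.837
M5
G0 X67.641 Y111.637
M3 S930
G1 X44.770 Y122.255 F673
G1 X42.530 Y147.371
G1 X63.161 Y161.869
G1 X86.032 Y151.251
G1 X88.272 Y126.135
G1 X67.641 Y111.637
M5
G0 X108.786 Y19.262
M3 S296
G1 X177.152 Y157.805 F3900
G1 X14.139 Y57.774
G1 X199.156 Y134.652
G1 X21.685 Y16.525
M5
G0 X215.474 Y85.626
M3 S930
G1 X213.996 Y89.195 F673
G1 X210.427 Y90.673
G1 X206.858 Y89.195
G1 X205.380 Y85.626
G1 X206.858 Y82.057
G1 X210.427 Y80.579
G1 X213.996 Y82.057
G1 X215.474 Y85.626
M5
G0 X0.000 Y0.000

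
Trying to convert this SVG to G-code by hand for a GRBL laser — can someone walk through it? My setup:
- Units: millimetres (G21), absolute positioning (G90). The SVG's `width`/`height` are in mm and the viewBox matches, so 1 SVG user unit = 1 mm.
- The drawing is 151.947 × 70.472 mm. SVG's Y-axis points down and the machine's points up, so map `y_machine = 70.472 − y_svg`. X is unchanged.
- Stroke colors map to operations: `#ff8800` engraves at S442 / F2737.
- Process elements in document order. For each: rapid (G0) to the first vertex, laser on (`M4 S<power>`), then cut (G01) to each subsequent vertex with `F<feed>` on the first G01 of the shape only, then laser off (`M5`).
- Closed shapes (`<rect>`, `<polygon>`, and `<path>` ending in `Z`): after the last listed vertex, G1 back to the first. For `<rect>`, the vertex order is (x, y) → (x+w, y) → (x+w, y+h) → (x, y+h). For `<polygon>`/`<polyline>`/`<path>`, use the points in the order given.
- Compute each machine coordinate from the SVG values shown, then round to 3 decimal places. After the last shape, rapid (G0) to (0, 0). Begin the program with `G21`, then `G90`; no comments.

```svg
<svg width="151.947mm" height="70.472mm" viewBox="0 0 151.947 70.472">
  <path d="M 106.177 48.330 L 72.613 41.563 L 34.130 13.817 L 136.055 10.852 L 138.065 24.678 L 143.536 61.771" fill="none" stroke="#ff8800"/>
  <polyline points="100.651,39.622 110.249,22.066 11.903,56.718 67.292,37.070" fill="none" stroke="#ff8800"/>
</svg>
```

G21
G90
G0 X106.177 Y22.142
M4 S442
G01 X72.613 Y28.909 F2737
G01 X34.130 Y56.655
G01 X136.055 Y59.620
G01 X138.065 Y45.794
G01 X143.536 Y8.701
M5
G0 X100.651 Y30.850
M4 S442
G01 X110.249 Y48.406 F2737
G01 X11.903 Y13.754
G01 X67.292 Y33.402
M5
G0 X0.000 Y0.000

viewBox `0 0 151.947 70.472` with mm width/height → 1 unit = 1 mm. Flip: y_m = 70.472 − y_svg.

**Shape 1** — `<path>` open polyline, stroke `#ff8800` → engrave (S442, F2737). Machine vertices: (106.177,22.142) → (72.613,28.909) → (34.130,56.655) → (136.055,59.620) → (138.065,45.794) → (143.536,8.701). Open path.

**Shape 2** — `<polyline>` open polyline, stroke `#ff8800` → engrave (S442, F2737). Machine vertices: (100.651,30.850) → (110.249,48.406) → (11.903,13.754) → (67.292,33.402). Open path.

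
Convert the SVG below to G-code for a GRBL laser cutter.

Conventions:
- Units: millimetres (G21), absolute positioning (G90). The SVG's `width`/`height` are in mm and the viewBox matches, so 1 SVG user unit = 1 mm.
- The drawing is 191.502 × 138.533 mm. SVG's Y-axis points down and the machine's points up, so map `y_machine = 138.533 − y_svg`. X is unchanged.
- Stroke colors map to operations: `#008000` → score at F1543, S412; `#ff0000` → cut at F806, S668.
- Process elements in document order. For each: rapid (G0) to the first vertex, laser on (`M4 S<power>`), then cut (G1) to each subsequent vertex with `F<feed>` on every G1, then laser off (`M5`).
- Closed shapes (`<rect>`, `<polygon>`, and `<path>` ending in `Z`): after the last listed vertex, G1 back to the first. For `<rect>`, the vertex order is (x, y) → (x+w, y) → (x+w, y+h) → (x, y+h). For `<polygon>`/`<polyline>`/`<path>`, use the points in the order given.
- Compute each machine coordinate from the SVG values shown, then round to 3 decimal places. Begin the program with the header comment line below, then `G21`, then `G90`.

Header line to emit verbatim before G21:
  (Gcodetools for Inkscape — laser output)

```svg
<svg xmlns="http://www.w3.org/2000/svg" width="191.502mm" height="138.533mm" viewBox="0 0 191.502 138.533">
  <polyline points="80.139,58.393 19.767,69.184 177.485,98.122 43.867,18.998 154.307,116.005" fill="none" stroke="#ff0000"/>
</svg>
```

(Gcodetools for Inkscape — laser output)
G21
G90
G0 X80.139 Y80.140
M4 S668
G1 X19.767 Y69.349 F806
G1 X177.485 Y40.411 F806
G1 X43.867 Y119.535 F806
G1 X154.307 Y22.528 F806
M5

viewBox `0 0 191.502 138.533` with mm width/height → 1 unit = 1 mm. Flip: y_m = 138.533 − y_svg.

**Shape 1** — `<polyline>` open polyline, stroke `#ff0000` → cut (S668, F806). Machine vertices: (80.139,80.140) → (19.767,69.349) → (177.485,40.411) → (43.867,119.535) → (154.307,22.528). Open path.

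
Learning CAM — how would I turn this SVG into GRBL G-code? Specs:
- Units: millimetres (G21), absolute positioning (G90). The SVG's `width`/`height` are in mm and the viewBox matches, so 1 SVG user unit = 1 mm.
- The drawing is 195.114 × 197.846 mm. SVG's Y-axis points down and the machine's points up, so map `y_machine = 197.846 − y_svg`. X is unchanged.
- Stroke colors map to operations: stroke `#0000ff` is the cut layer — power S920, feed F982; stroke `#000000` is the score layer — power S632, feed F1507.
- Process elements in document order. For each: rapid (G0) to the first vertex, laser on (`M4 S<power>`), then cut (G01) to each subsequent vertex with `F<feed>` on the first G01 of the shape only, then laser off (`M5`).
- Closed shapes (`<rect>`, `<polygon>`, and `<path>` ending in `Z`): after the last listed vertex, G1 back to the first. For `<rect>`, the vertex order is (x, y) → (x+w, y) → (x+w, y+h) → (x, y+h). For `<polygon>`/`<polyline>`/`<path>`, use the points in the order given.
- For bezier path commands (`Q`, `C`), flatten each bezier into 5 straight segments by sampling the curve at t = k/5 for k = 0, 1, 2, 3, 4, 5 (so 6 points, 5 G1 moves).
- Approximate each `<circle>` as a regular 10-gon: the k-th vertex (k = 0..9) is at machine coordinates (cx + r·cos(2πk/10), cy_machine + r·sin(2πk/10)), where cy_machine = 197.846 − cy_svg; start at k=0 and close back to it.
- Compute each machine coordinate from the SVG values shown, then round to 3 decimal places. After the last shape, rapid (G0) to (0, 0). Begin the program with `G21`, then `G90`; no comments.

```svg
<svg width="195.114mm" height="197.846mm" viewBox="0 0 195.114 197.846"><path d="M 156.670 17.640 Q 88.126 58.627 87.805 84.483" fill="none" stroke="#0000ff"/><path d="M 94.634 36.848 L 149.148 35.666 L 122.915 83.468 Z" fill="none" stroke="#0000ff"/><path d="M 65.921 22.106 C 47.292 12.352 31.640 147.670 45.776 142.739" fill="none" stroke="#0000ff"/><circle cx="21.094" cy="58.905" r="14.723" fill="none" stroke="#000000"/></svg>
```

G21
G90
G0 X156.670 Y180.206
M4 S920
G01 X131.981 Y164.416 F982
G01 X112.750 Y149.837
G01 X98.977 Y136.469
G01 X90.662 Y124.311
G01 X87.805 Y113.363
M5
G0 X94.634 Y160.998
M4 S920
G01 X149.148 Y162.180 F982
G01 X122.915 Y114.378
G01 X94.634 Y160.998
M5
G0 X65.921 Y175.740
M4 S920
G01 X55.315 Y166.466 F982
G01 X46.711 Y136.071
G01 X41.395 Y98.249
G01 X40.654 Y66.696
G01 X45.776 Y55.107
M5
G0 X35.817 Y138.941
M4 S632
G01 X33.005 Y147.595 F1507
G01 X25.644 Y152.943
G01 X16.544 Y152.943
G01 X9.183 Y147.595
G01 X6.371 Y138.941
G01 X9.183 Y130.287
G01 X16.544 Y124.939
G01 X25.644 Y124.939
G01 X33.005 Y130.287
G01 X35.817 Y138.941
M5
G0 X0.000 Y0.000

1 u = 1 mm; y_m = 197.846 − y.

[1] `<path>` quadratic bezier, #0000ff→cut S920 F982: (156.670,180.206) → (131.981,164.416) → (112.750,149.837) → (98.977,136.469) → (90.662,124.311) → (87.805,113.363)

[2] `<path>` regular polygon, #0000ff→cut S920 F982: (94.634,160.998) → (149.148,162.180) → (122.915,114.378) → (94.634,160.998) (closed)

[3] `<path>` cubic bezier, #0000ff→cut S920 F982: (65.921,175.740) → (55.315,166.466) → (46.711,136.071) → (41.395,98.249) → (40.654,66.696) → (45.776,55.107)

[4] `<circle>` circle, #000000→score S632 F1507: (35.817,138.941) → (33.005,147.595) → (25.644,152.943) → (16.544,152.943) → (9.183,147.595) → (6.371,138.941) → (9.183,130.287) → (16.544,124.939) → (25.644,124.939) → (33.005,130.287) → (35.817,138.941) (closed)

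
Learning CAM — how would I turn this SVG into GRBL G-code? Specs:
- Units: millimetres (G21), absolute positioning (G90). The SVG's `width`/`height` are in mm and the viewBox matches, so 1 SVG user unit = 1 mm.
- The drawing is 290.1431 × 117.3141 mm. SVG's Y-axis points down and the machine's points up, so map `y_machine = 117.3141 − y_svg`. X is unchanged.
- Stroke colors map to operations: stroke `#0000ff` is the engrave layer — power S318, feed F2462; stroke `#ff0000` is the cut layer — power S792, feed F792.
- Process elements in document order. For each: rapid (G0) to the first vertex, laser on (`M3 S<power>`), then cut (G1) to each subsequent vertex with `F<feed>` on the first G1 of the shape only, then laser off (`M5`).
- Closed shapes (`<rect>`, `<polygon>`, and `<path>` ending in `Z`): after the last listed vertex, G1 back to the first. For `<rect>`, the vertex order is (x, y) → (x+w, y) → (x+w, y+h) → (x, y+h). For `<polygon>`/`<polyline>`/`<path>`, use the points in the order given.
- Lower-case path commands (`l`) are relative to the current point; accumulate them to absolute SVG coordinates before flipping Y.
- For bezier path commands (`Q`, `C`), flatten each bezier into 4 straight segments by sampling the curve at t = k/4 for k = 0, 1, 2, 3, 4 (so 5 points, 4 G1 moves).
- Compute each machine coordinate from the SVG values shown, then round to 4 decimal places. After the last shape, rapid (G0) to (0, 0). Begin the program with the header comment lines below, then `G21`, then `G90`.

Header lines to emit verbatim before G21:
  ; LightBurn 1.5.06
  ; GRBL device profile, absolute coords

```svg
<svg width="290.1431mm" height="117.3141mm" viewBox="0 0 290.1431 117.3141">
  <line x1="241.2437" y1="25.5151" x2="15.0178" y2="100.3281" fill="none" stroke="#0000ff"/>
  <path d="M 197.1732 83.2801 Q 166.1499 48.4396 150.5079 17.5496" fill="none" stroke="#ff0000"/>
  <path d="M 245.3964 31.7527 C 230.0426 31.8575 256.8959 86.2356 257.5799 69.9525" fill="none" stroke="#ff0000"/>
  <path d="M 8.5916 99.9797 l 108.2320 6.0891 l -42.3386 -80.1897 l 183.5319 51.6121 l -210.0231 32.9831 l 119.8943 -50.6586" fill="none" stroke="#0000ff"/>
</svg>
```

; LightBurn 1.5.06
; GRBL device profile, absolute coords
G21
G90
G0 X241.2437 Y91.7990
M3 S318
G1 X15.0178 Y16.9860 F2462
M5
G0 X197.1732 Y34.0340
M3 S792
G1 X182.6229 Y51.2073 F792
G1 X169.9952 Y67.8869
G1 X159.2902 Y84.0726
G1 X150.5079 Y99.7645
M5
G0 X245.3964 Y85.5614
M3 S792
G1 X240.7265 Y77.2587 F792
G1 X245.4740 Y60.3160
G1 X253.2285 Y46.4461
G1 X257.5799 Y47.3616
M5
G0 X8.5916 Y17.3344
M3 S318
G1 X116.8236 Y11.2453 F2462
G1 X74.4850 Y91.4350
G1 X258.0169 Y39.8229
G1 X47.9938 Y6.8398
G1 X167.8881 Y57.4984
M5
G0 X0.0000 Y0.0000

Since the viewBox matches the mm dimensions, user units are millimetres directly. The only transform is the Y-flip y_m = 117.3141 − y_svg.

Shape 1 is a line segment drawn with `<line>`. Its stroke #0000ff means engrave at S318, F2462. After flipping Y the toolpath is (241.2437,91.7990) → (15.0178,16.9860).

Shape 2 is a quadratic bezier drawn with `<path>`. Its stroke #ff0000 means cut at S792, F792. After flipping Y the toolpath is (197.1732,34.0340) → (182.6229,51.2073) → (169.9952,67.8869) → (159.2902,84.0726) → (150.5079,99.7645).

Shape 3 is a cubic bezier drawn with `<path>`. Its stroke #ff0000 means cut at S792, F792. After flipping Y the toolpath is (245.3964,85.5614) → (240.7265,77.2587) → (245.4740,60.3160) → (253.2285,46.4461) → (257.5799,47.3616).

Shape 4 is a open polyline drawn with `<path>`. Its stroke #0000ff means engrave at S318, F2462. After flipping Y the toolpath is (8.5916,17.3344) → (116.8236,11.2453) → (74.4850,91.4350) → (258.0169,39.8229) → (47.9938,6.8398) → (167.8881,57.4984).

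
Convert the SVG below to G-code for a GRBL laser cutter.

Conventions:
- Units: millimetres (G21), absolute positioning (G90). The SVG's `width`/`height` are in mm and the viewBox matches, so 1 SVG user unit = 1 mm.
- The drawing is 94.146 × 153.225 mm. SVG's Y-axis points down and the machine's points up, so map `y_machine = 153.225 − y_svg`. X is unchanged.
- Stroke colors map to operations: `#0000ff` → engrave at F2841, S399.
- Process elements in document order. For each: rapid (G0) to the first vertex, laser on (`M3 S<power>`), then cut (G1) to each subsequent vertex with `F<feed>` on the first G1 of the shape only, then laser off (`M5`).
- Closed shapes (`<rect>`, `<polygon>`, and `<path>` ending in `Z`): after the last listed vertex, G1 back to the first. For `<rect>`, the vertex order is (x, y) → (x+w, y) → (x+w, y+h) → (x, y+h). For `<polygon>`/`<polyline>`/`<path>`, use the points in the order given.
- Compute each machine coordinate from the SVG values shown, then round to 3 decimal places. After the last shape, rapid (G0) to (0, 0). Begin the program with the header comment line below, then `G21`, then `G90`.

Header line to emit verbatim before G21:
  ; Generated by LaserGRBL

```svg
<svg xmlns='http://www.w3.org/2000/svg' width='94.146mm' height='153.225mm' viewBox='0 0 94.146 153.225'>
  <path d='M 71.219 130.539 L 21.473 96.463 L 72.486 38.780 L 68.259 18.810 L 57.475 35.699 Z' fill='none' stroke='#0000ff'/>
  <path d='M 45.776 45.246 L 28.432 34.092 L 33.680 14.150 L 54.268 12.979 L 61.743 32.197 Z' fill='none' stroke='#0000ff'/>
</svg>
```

viewBox `0 0 94.146 153.225` with mm width/height → 1 unit = 1 mm. Flip: y_m = 153.225 − y_svg.

**Shape 1** — `<path>` closed polygon, stroke `#0000ff` → engrave (S399, F2841). Machine vertices: (71.219,22.686) → (21.473,56.762) → (72.486,114.445) → (68.259,134.415) → (57.475,117.526) → (71.219,22.686). Closed: final G1 returns to the first vertex.

**Shape 2** — `<path>` regular polygon, stroke `#0000ff` → engrave (S399, F2841). Machine vertices: (45.776,107.979) → (28.432,119.133) → (33.680,139.075) → (54.268,140.246) → (61.743,121.028) → (45.776,107.979). Closed: final G1 returns to the first vertex.

; Generated by LaserGRBL
G21
G90
G0 X71.219 Y22.686
M3 S399
G1 X21.473 Y56.762 F2841
G1 X72.486 Y114.445
G1 X68.259 Y134.415
G1 X57.475 Y117.526
G1 X71.219 Y22.686
M5
G0 X45.776 Y107.979
M3 S399
G1 X28.432 Y119.133 F2841
G1 X33.680 Y139.075
G1 X54.268 Y140.246
G1 X61.743 Y121.028
G1 X45.776 Y107.979
M5
G0 X0.000 Y0.000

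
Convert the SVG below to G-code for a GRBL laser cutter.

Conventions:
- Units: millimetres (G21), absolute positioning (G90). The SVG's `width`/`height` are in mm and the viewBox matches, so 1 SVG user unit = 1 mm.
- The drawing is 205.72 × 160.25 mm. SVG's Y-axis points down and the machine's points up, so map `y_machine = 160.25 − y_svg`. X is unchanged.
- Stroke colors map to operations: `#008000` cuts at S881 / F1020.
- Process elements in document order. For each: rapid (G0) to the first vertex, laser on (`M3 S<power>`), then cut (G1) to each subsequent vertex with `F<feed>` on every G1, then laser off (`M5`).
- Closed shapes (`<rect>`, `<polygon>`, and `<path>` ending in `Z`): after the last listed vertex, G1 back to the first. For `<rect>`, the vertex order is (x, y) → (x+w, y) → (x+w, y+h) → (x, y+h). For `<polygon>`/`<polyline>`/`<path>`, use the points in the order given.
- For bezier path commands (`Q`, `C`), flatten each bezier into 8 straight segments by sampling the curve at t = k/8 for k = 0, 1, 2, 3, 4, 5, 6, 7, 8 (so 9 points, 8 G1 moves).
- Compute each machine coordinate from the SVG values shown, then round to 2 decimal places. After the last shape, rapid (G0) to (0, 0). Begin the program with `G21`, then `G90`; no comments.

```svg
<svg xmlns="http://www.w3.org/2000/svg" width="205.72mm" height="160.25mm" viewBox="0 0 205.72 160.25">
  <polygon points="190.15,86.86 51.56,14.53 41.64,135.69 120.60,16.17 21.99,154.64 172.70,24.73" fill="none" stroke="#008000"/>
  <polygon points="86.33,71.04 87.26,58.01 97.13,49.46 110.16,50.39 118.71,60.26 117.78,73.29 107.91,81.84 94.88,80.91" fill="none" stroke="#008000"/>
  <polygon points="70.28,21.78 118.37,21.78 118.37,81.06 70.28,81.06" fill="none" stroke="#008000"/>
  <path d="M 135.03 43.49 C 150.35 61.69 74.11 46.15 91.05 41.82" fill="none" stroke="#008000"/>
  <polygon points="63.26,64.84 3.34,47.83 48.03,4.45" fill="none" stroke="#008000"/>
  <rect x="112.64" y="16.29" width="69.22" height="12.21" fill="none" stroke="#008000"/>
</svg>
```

G21
G90
G0 X190.15 Y73.39
M3 S881
G1 X51.56 Y145.72 F1020
G1 X41.64 Y24.56 F1020
G1 X120.60 Y144.08 F1020
G1 X21.99 Y5.61 F1020
G1 X172.70 Y135.52 F1020
G1 X190.15 Y73.39 F1020
M5
G0 X86.33 Y89.21
M3 S881
G1 X87.26 Y102.24 F1020
G1 X97.13 Y110.79 F1020
G1 X110.16 Y109.86 F1020
G1 X118.71 Y99.99 F1020
G1 X117.78 Y86.96 F1020
G1 X107.91 Y78.41 F1020
G1 X94.88 Y79.34 F1020
G1 X86.33 Y89.21 F1020
M5
G0 X70.28 Y138.47
M3 S881
G1 X118.37 Y138.47 F1020
G1 X118.37 Y79.19 F1020
G1 X70.28 Y79.19 F1020
G1 X70.28 Y138.47 F1020
M5
G0 X135.03 Y116.76
M3 S881
G1 X136.84 Y111.43 F1020
G1 X132.24 Y108.73 F1020
G1 X123.38 Y108.15 F1020
G1 X112.43 Y109.15 F1020
G1 X101.56 Y111.20 F1020
G1 X92.93 Y113.78 F1020
G1 X88.70 Y116.37 F1020
G1 X91.05 Y118.43 F1020
M5
G0 X63.26 Y95.41
M3 S881
G1 X3.34 Y112.42 F1020
G1 X48.03 Y155.80 F1020
G1 X63.26 Y95.41 F1020
M5
G0 X112.64 Y143.96
M3 S881
G1 X181.86 Y143.96 F1020
G1 X181.86 Y131.75 F1020
G1 X112.64 Y131.75 F1020
G1 X112.64 Y143.96 F1020
M5
G0 X0.00 Y0.00

Since the viewBox matches the mm dimensions, user units are millimetres directly. The only transform is the Y-flip y_m = 160.25 − y_svg.

Shape 1 is a closed polygon drawn with `<polygon>`. Its stroke #008000 means cut at S881, F1020. After flipping Y the toolpath is (190.15,73.39) → (51.56,145.72) → (41.64,24.56) → (120.60,144.08) → (21.99,5.61) → (172.70,135.52) → (190.15,73.39), returning to the start.

Shape 2 is a regular polygon drawn with `<polygon>`. Its stroke #008000 means cut at S881, F1020. After flipping Y the toolpath is (86.33,89.21) → (87.26,102.24) → (97.13,110.79) → (110.16,109.86) → (118.71,99.99) → (117.78,86.96) → (107.91,78.41) → (94.88,79.34) → (86.33,89.21), returning to the start.

Shape 3 is a rectangle drawn with `<polygon>`. Its stroke #008000 means cut at S881, F1020. After flipping Y the toolpath is (70.28,138.47) → (118.37,138.47) → (118.37,79.19) → (70.28,79.19) → (70.28,138.47), returning to the start.

Shape 4 is a cubic bezier drawn with `<path>`. Its stroke #008000 means cut at S881, F1020. After flipping Y the toolpath is (135.03,116.76) → (136.84,111.43) → (132.24,108.73) → (123.38,108.15) → (112.43,109.15) → (101.56,111.20) → (92.93,113.78) → (88.70,116.37) → (91.05,118.43).

Shape 5 is a regular polygon drawn with `<polygon>`. Its stroke #008000 means cut at S881, F1020. After flipping Y the toolpath is (63.26,95.41) → (3.34,112.42) → (48.03,155.80) → (63.26,95.41), returning to the start.

Shape 6 is a rectangle drawn with `<rect>`. Its stroke #008000 means cut at S881, F1020. After flipping Y the toolpath is (112.64,143.96) → (181.86,143.96) → (181.86,131.75) → (112.64,131.75) → (112.64,143.96), returning to the start.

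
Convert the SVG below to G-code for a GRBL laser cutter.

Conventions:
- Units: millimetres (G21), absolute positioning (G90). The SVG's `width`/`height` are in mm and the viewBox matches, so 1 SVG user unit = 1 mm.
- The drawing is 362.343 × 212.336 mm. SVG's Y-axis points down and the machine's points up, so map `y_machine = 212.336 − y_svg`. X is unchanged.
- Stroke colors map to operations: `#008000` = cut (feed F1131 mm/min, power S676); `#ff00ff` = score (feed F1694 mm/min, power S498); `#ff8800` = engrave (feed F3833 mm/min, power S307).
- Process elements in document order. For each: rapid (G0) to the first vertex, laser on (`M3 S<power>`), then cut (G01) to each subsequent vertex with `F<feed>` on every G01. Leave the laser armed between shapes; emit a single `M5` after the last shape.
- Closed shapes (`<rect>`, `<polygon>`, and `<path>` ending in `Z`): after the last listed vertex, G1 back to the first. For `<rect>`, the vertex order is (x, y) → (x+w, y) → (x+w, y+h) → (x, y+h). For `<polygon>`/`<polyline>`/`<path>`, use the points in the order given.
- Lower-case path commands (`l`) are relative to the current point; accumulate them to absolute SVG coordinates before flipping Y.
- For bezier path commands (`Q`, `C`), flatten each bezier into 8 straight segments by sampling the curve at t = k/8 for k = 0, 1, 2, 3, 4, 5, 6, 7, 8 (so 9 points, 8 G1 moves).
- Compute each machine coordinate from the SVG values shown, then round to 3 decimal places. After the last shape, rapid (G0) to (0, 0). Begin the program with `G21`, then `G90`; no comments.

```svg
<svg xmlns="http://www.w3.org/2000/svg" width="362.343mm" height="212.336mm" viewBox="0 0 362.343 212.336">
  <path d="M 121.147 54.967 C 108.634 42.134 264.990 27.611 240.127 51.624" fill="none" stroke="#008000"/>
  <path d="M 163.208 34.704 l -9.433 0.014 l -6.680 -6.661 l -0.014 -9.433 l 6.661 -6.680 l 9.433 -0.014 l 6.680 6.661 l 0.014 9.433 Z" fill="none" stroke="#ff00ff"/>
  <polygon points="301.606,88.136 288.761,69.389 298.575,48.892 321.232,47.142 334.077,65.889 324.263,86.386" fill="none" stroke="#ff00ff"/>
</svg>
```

viewBox `0 0 362.343 212.336` with mm width/height → 1 unit = 1 mm. Flip: y_m = 212.336 − y_svg.

**Shape 1** — `<path>` cubic bezier, stroke `#008000` → cut (S676, F1131). Control points (SVG): P0=(121.147,54.967), P1=(108.634,42.134), P2=(264.990,27.611), P3=(240.127,51.624); sampled at t=k/8. Machine vertices: (121.147,157.369) → (123.687,162.182) → (137.955,166.682) → (159.850,170.398) → (185.268,172.858) → (210.108,173.591) → (230.266,172.125) → (241.640,167.989) → (240.127,160.712). Open path.

**Shape 2** — `<path>` regular polygon, stroke `#ff00ff` → score (S498, F1694). Machine vertices: (163.208,177.632) → (153.775,177.618) → (147.095,184.279) → (147.081,193.712) → (153.742,200.392) → (163.175,200.406) → (169.855,193.745) → (169.869,184.312) → (163.208,177.632). Closed: final G1 returns to the first vertex.

**Shape 3** — `<polygon>` regular polygon, stroke `#ff00ff` → score (S498, F1694). Machine vertices: (301.606,124.200) → (288.761,142.947) → (298.575,163.444) → (321.232,165.194) → (334.077,146.447) → (324.263,125.950) → (301.606,124.200). Closed: final G1 returns to the first vertex.

G21
G90
G0 X121.147 Y157.369
M3 S676
G01 X123.687 Y162.182 F1131
G01 X137.955 Y166.682 F1131
G01 X159.850 Y170.398 F1131
G01 X185.268 Y172.858 F1131
G01 X210.108 Y173.591 F1131
G01 X230.266 Y172.125 F1131
G01 X241.640 Y167.989 F1131
G01 X240.127 Y160.712 F1131
G0 X163.208 Y177.632
M3 S498
G01 X153.775 Y177.618 F1694
G01 X147.095 Y184.279 F1694
G01 X147.081 Y193.712 F1694
G01 X153.742 Y200.392 F1694
G01 X163.175 Y200.406 F1694
G01 X169.855 Y193.745 F1694
G01 X169.869 Y184.312 F1694
G01 X163.208 Y177.632 F1694
G0 X301.606 Y124.200
M3 S498
G01 X288.761 Y142.947 F1694
G01 X298.575 Y163.444 F1694
G01 X321.232 Y165.194 F1694
G01 X334.077 Y146.447 F1694
G01 X324.263 Y125.950 F1694
G01 X301.606 Y124.200 F1694
M5
G0 X0.000 Y0.000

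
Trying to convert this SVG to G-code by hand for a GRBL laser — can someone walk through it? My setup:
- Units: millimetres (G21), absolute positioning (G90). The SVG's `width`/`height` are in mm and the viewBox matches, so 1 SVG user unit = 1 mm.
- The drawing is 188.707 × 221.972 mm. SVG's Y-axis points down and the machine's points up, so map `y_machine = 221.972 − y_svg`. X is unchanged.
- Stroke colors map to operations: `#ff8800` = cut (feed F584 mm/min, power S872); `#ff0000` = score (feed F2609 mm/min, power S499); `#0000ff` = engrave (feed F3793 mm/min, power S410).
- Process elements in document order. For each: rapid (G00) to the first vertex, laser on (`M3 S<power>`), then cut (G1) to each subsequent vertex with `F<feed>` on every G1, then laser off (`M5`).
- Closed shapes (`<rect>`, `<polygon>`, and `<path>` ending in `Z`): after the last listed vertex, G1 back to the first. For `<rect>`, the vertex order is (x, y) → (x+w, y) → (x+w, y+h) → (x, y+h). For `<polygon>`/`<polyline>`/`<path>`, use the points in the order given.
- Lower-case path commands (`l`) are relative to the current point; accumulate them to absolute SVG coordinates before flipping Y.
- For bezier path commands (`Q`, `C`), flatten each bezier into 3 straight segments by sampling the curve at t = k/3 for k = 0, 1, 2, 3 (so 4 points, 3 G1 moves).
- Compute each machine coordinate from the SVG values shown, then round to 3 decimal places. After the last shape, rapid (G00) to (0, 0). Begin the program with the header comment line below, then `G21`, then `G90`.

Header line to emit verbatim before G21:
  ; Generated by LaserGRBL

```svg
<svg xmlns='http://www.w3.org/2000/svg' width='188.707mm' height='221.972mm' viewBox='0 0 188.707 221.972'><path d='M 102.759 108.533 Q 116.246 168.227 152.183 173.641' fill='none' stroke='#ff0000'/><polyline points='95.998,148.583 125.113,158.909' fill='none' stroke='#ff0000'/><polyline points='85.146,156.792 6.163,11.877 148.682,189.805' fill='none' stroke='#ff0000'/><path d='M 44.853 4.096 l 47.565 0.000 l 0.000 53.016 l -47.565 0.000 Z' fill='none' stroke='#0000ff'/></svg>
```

; Generated by LaserGRBL
G21
G90
G00 X102.759 Y113.439
M3 S499
G1 X114.245 Y79.674 F2609
G1 X130.719 Y57.971 F2609
G1 X152.183 Y48.331 F2609
M5
G00 X95.998 Y73.389
M3 S499
G1 X125.113 Y63.063 F2609
M5
G00 X85.146 Y65.180
M3 S499
G1 X6.163 Y210.095 F2609
G1 X148.682 Y32.167 F2609
M5
G00 X44.853 Y217.876
M3 S410
G1 X92.418 Y217.876 F3793
G1 X92.418 Y164.860 F3793
G1 X44.853 Y164.860 F3793
G1 X44.853 Y217.876 F3793
M5
G00 X0.000 Y0.000

1 u = 1 mm; y_m = 221.972 − y.

[1] `<path>` quadratic bezier, #ff0000→score S499 F2609: (102.759,113.439) → (114.245,79.674) → (130.719,57.971) → (152.183,48.331)

[2] `<polyline>` line segment, #ff0000→score S499 F2609: (95.998,73.389) → (125.113,63.063)

[3] `<polyline>` open polyline, #ff0000→score S499 F2609: (85.146,65.180) → (6.163,210.095) → (148.682,32.167)

[4] `<path>` rectangle, #0000ff→engrave S410 F3793: (44.853,217.876) → (92.418,217.876) → (92.418,164.860) → (44.853,164.860) → (44.853,217.876) (closed)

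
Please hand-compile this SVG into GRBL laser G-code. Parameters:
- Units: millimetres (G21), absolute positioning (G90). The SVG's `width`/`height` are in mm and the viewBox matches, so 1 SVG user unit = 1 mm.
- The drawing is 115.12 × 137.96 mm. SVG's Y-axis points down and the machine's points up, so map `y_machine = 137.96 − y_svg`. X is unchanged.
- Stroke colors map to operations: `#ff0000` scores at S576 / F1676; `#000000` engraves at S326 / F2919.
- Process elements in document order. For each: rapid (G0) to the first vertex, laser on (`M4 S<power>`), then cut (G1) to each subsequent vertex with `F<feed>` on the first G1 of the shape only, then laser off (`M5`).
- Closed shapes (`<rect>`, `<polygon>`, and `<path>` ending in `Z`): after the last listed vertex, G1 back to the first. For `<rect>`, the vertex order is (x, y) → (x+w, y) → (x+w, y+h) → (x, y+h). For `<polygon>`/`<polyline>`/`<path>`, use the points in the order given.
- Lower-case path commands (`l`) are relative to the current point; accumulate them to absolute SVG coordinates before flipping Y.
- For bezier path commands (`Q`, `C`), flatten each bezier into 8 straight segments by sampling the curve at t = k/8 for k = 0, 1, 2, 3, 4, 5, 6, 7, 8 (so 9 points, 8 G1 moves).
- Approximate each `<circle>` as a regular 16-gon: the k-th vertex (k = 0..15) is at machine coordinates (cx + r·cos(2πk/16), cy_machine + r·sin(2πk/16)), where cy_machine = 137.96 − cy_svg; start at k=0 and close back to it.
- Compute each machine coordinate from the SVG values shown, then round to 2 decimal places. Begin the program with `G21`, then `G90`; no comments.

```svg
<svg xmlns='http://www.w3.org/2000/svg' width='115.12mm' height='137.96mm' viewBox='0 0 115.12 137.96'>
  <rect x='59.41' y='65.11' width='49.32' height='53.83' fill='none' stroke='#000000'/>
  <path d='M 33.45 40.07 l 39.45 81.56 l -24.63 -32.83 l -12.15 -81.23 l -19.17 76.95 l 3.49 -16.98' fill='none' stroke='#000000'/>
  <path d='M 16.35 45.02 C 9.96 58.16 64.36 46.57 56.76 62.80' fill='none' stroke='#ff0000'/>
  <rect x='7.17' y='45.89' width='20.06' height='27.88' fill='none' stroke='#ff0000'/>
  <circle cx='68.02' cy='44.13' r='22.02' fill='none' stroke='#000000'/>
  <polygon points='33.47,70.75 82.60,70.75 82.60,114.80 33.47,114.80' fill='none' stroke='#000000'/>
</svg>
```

G21
G90
G0 X59.41 Y72.85
M4 S326
G1 X108.73 Y72.85 F2919
G1 X108.73 Y19.02
G1 X59.41 Y19.02
G1 X59.41 Y72.85
M5
G0 X33.45 Y97.89
M4 S326
G1 X72.90 Y16.33 F2919
G1 X48.27 Y49.16
G1 X36.12 Y130.39
G1 X16.95 Y53.44
G1 X20.44 Y70.42
M5
G0 X16.35 Y92.94
M4 S576
G1 X16.56 Y89.07 F1676
G1 X21.04 Y86.90
G1 X28.33 Y85.82
G1 X37.01 Y85.21
G1 X45.63 Y84.45
G1 X52.75 Y82.94
G1 X56.94 Y80.04
G1 X56.76 Y75.16
M5
G0 X7.17 Y92.07
M4 S576
G1 X27.23 Y92.07 F1676
G1 X27.23 Y64.19
G1 X7.17 Y64.19
G1 X7.17 Y92.07
M5
G0 X90.04 Y93.83
M4 S326
G1 X88.36 Y102.26 F2919
G1 X83.59 Y109.40
G1 X76.45 Y114.17
G1 X68.02 Y115.85
G1 X59.59 Y114.17
G1 X52.45 Y109.40
G1 X47.68 Y102.26
G1 X46.00 Y93.83
G1 X47.68 Y85.40
G1 X52.45 Y78.26
G1 X59.59 Y73.49
G1 X68.02 Y71.81
G1 X76.45 Y73.49
G1 X83.59 Y78.26
G1 X88.36 Y85.40
G1 X90.04 Y93.83
M5
G0 X33.47 Y67.21
M4 S326
G1 X82.60 Y67.21 F2919
G1 X82.60 Y23.16
G1 X33.47 Y23.16
G1 X33.47 Y67.21
M5

Since the viewBox matches the mm dimensions, user units are millimetres directly. The only transform is the Y-flip y_m = 137.96 − y_svg.

Shape 1 is a rectangle drawn with `<rect>`. Its stroke #000000 means engrave at S326, F2919. After flipping Y the toolpath is (59.41,72.85) → (108.73,72.85) → (108.73,19.02) → (59.41,19.02) → (59.41,72.85), returning to the start.

Shape 2 is a open polyline drawn with `<path>`. Its stroke #000000 means engrave at S326, F2919. After flipping Y the toolpath is (33.45,97.89) → (72.90,16.33) → (48.27,49.16) → (36.12,130.39) → (16.95,53.44) → (20.44,70.42).

Shape 3 is a cubic bezier drawn with `<path>`. Its stroke #ff0000 means score at S576, F1676. After flipping Y the toolpath is (16.35,92.94) → (16.56,89.07) → (21.04,86.90) → (28.33,85.82) → (37.01,85.21) → (45.63,84.45) → (52.75,82.94) → (56.94,80.04) → (56.76,75.16).

Shape 4 is a rectangle drawn with `<rect>`. Its stroke #ff0000 means score at S576, F1676. After flipping Y the toolpath is (7.17,92.07) → (27.23,92.07) → (27.23,64.19) → (7.17,64.19) → (7.17,92.07), returning to the start.

Shape 5 is a circle drawn with `<circle>`. Its stroke #000000 means engrave at S326, F2919. After flipping Y the toolpath is (90.04,93.83) → (88.36,102.26) → (83.59,109.40) → (76.45,114.17) → (68.02,115.85) → (59.59,114.17) → (52.45,109.40) → (47.68,102.26) → (46.00,93.83) → (47.68,85.40) → (52.45,78.26) → (59.59,73.49) → (68.02,71.81) → (76.45,73.49) → (83.59,78.26) → (88.36,85.40) → (90.04,93.83), returning to the start.

Shape 6 is a rectangle drawn with `<polygon>`. Its stroke #000000 means engrave at S326, F2919. After flipping Y the toolpath is (33.47,67.21) → (82.60,67.21) → (82.60,23.16) → (33.47,23.16) → (33.47,67.21), returning to the start.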